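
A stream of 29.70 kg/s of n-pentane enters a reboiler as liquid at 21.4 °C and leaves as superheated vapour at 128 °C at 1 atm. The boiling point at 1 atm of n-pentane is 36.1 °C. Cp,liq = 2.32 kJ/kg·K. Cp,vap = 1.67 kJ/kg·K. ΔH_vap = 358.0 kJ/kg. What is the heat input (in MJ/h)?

liquid 21.4→36.1 °C: 34.104 kJ/kg
vaporisation at 36.1 °C: 358 kJ/kg
vapour 36.1→128 °C: 153.47 kJ/kg
Δh = 34.104 + 358 + 153.47 = 545.58 kJ/kg
Q = ṁ·Δh = 29.70 kg/s × 545.58 kJ/kg = 16204 kJ/s
|Q| = 16204 kW = 58333 MJ/h

Q = 58300 MJ/h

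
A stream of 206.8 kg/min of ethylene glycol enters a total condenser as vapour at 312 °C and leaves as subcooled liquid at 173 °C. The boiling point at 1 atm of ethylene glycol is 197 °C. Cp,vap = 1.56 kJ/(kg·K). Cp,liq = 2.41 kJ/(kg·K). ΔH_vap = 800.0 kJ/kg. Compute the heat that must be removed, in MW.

vapour 312→197 °C: -179.4 kJ/kg
condensation at 197 °C: -800 kJ/kg
liquid 197→173 °C: -57.84 kJ/kg
Δh = -179.4 + -800 + -57.84 = -1037.2 kJ/kg
Q = ṁ·Δh = 206.8 kg/min × -1037.2 kJ/kg = -214500 kJ/min
|Q| = 3575 kW = 3.575 MW

Q_c = 3.58 MW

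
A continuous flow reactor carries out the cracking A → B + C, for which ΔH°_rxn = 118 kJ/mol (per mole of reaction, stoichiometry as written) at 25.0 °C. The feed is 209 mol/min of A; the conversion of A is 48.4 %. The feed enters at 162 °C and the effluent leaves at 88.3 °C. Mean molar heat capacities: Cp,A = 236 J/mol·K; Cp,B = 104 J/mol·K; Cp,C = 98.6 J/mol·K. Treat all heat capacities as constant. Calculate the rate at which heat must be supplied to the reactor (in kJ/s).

Extent of reaction ξ = 0.484 × 209 = 101.16 mol/min
Reaction term: ξ·ΔH°_rxn = 101.16 × 118 = 11936 kJ/min
Sensible, feed 162→25 °C: -6757.4 kJ/min
Outlet flows (mol/min): A 107.84, B 101.16, C 101.16
Sensible, products 25→88.3 °C: 2908.3 kJ/min
Q = ΔH = 8087.4 kJ/min = 134.79 kW
Heat supplied = 134.79 kJ/s

Q_in = 135 kJ/s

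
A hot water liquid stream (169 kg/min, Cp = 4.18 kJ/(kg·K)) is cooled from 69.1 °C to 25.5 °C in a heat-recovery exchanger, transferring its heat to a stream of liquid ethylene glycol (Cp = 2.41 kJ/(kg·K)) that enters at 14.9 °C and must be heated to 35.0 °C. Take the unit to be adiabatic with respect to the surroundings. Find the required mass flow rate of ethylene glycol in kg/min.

Heat released by hot stream: Q = 169 × 4.18 × (69.1 − 25.5) = 30800 kJ/min
Energy balance on cold side (adiabatic exchanger): Q = ṁ_c·Cp_c·(T_c,out − T_c,in)
ṁ_c = 30800 / [2.41 × (35.0 − 14.9)] = 635.82 kg/min

ṁ_c = 636 kg/min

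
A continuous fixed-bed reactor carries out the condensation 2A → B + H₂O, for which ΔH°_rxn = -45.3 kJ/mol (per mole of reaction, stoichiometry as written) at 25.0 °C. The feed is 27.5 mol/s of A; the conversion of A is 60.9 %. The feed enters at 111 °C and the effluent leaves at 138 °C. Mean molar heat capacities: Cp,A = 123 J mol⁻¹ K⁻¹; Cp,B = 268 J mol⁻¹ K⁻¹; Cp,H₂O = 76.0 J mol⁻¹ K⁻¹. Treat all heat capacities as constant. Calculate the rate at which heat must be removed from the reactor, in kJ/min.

Q_out = 11700 kJ/min

Extent of reaction ξ = 0.609 × 27.5 / 2 = 8.3737 mol/s
Reaction term: ξ·ΔH°_rxn = 8.3737 × -45.3 = -379.33 kJ/s
Sensible, feed 111→25 °C: -290.89 kJ/s
Outlet flows (mol/s): A 10.753, B 8.3737, H₂O 8.3737
Sensible, products 25→138 °C: 474.95 kJ/s
Q = ΔH = -195.27 kJ/s = -195.27 kW
Heat removed = 11716 kJ/min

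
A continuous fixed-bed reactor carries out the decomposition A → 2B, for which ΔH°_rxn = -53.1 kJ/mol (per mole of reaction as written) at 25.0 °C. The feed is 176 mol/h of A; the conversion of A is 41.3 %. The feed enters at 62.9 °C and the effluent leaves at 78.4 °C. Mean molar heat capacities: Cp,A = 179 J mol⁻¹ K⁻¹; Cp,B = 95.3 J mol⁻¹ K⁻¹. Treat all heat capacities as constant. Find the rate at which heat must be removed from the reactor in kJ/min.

Q_out = 55.4 kJ/min

Extent of reaction ξ = 0.413 × 176 = 72.688 mol/h
Reaction term: ξ·ΔH°_rxn = 72.688 × -53.1 = -3859.7 kJ/h
Sensible, feed 62.9→25 °C: -1194 kJ/h
Outlet flows (mol/h): A 103.31, B 145.38
Sensible, products 25→78.4 °C: 1727.3 kJ/h
Q = ΔH = -3326.4 kJ/h = -0.924 kW
Heat removed = 55.44 kJ/min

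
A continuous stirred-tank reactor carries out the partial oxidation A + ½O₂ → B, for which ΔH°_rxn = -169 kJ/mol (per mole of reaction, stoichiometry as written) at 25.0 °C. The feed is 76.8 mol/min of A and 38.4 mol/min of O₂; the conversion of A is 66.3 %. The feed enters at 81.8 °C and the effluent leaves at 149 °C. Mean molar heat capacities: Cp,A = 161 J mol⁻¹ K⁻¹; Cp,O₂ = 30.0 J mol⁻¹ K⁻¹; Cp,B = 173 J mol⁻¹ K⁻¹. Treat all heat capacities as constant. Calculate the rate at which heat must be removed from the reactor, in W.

Extent of reaction ξ = 0.663 × 76.8 = 50.918 mol/min
Reaction term: ξ·ΔH°_rxn = 50.918 × -169 = -8605.2 kJ/min
Sensible, feed 81.8→25 °C: -767.75 kJ/min
Outlet flows (mol/min): A 25.882, O₂ 12.941, B 50.918
Sensible, products 25→149 °C: 1657.1 kJ/min
Q = ΔH = -7715.8 kJ/min = -128.6 kW
Heat removed = 128600 W

Q_out = 129000 W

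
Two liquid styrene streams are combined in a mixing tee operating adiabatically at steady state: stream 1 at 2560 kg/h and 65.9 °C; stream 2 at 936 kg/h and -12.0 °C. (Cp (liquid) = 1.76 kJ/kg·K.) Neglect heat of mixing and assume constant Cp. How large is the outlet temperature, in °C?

T_out = 45.0 °C

No heat crosses the boundary, so H_out = H_in.
T_out = Σ ṁᵢCp,ᵢTᵢ / Σ ṁᵢCp,ᵢ
      = 277150 / 6153 = 45.043 °C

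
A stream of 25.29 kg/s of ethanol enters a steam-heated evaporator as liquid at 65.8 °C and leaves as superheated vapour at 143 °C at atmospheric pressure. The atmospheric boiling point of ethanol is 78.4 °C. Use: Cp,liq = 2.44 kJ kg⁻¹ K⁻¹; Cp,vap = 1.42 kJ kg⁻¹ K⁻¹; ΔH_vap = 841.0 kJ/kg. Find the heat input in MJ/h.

liquid 65.8→78.4 °C: 30.744 kJ/kg
vaporisation at 78.4 °C: 841 kJ/kg
vapour 78.4→143 °C: 91.732 kJ/kg
Δh = 30.744 + 841 + 91.732 = 963.48 kJ/kg
Q = ṁ·Δh = 25.29 kg/s × 963.48 kJ/kg = 24366 kJ/s
|Q| = 24366 kW = 87719 MJ/h

Q = 87700 MJ/h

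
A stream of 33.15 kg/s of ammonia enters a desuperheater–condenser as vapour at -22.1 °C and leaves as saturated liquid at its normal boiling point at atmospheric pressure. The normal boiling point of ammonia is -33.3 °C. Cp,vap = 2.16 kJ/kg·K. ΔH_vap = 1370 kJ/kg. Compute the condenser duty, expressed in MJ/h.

Q_c = 166000 MJ/h

vapour -22.1→-33.3 °C: -24.192 kJ/kg
condensation at -33.3 °C: -1370 kJ/kg
Δh = -24.192 + -1370 = -1394.2 kJ/kg
Q = ṁ·Δh = 33.15 kg/s × -1394.2 kJ/kg = -46217 kJ/s
|Q| = 46217 kW = 166380 MJ/h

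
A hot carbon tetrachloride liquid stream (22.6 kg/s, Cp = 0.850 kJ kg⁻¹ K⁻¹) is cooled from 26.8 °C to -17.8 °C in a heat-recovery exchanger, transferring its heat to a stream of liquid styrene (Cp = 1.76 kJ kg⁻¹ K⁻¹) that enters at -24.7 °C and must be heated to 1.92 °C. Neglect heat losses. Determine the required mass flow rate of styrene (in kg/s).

ṁ_c = 18.3 kg/s

Heat released by hot stream: Q = 22.6 × 0.850 × (26.8 − -17.8) = 856.77 kJ/s
Energy balance on cold side (adiabatic exchanger): Q = ṁ_c·Cp_c·(T_c,out − T_c,in)
ṁ_c = 856.77 / [1.76 × (1.92 − -24.7)] = 18.287 kg/s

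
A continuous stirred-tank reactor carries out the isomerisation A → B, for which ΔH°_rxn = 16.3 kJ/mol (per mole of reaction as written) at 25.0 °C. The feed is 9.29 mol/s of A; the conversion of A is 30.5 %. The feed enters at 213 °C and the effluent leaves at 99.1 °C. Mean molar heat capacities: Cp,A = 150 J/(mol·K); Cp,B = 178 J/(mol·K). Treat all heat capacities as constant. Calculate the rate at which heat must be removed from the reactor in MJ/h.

Q_out = 384 MJ/h

Extent of reaction ξ = 0.305 × 9.29 = 2.8334 mol/s
Reaction term: ξ·ΔH°_rxn = 2.8334 × 16.3 = 46.185 kJ/s
Sensible, feed 213→25 °C: -261.98 kJ/s
Outlet flows (mol/s): A 6.4566, B 2.8334
Sensible, products 25→99.1 °C: 109.14 kJ/s
Q = ΔH = -106.66 kJ/s = -106.66 kW
Heat removed = 383.96 MJ/h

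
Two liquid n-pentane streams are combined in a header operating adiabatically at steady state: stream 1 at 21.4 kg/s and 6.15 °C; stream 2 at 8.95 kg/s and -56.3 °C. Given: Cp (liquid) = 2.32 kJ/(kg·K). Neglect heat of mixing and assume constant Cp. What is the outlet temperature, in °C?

T_out = -12.3 °C

No heat crosses the boundary, so H_out = H_in.
Σ ṁᵢCp,ᵢTᵢ = 21.4×2.32×6.15 + 8.95×2.32×-56.3 = -863.68
Σ ṁᵢCp,ᵢ = 21.4×2.32 + 8.95×2.32 = 70.412
T_out = -863.68 / 70.412 = -12.266 °C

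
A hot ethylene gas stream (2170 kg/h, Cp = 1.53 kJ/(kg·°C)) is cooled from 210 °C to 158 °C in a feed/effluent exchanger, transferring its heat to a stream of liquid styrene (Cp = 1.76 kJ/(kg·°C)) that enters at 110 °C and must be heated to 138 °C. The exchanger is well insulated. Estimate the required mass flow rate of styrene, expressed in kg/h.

Heat released by hot stream: Q = 2170 × 1.53 × (210 − 158) = 172650 kJ/h
Energy balance on cold side (adiabatic exchanger): Q = ṁ_c·Cp_c·(T_c,out − T_c,in)
ṁ_c = 172650 / [1.76 × (138 − 110)] = 3503.4 kg/h

ṁ_c = 3500 kg/h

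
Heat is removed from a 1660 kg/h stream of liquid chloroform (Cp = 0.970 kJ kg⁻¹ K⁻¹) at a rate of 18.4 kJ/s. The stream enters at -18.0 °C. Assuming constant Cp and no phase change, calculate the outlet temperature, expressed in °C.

Q = 18.4 kJ/s = 66240 kJ/h
ΔT = Q/(ṁ·Cp) = 66240/(1660×0.970) = 41.138 K
T_out = -18.0 − 41.138 = -59.138 °C

T_out = -59.1 °C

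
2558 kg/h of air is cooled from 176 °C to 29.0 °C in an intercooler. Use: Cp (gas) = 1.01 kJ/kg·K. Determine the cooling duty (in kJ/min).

Q = ṁ·Cp·ΔT = 2558 × 1.01 × (29.0 − 176) = -379790 kJ/h
Converting: 379790 / 3600 s = 105.5 kW
Cooling duty = 6329.8 kJ/min

Q_c = 6330 kJ/min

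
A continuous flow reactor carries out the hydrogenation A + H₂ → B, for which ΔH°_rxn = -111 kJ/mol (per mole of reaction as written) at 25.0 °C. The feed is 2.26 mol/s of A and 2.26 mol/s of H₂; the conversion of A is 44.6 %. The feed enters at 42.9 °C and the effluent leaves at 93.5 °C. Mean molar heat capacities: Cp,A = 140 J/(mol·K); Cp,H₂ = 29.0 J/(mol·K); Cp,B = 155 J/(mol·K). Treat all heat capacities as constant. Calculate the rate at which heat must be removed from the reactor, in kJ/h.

Q_out = 337000 kJ/h

Extent of reaction ξ = 0.446 × 2.26 = 1.008 mol/s
Reaction term: ξ·ΔH°_rxn = 1.008 × -111 = -111.88 kJ/s
Sensible, feed 42.9→25 °C: -6.8367 kJ/s
Outlet flows (mol/s): A 1.252, H₂ 1.252, B 1.008
Sensible, products 25→93.5 °C: 25.196 kJ/s
Q = ΔH = -93.524 kJ/s = -93.524 kW
Heat removed = 336690 kJ/h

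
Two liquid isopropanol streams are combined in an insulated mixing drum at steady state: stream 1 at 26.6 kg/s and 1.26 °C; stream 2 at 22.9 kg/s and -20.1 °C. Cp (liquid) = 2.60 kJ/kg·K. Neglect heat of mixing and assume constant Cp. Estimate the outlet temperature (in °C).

T_out = -8.62 °C

No heat crosses the boundary, so H_out = H_in.
Σ ṁᵢCp,ᵢTᵢ = 26.6×2.60×1.26 + 22.9×2.60×-20.1 = -1109.6
Σ ṁᵢCp,ᵢ = 26.6×2.60 + 22.9×2.60 = 128.7
T_out = -1109.6 / 128.7 = -8.6217 °C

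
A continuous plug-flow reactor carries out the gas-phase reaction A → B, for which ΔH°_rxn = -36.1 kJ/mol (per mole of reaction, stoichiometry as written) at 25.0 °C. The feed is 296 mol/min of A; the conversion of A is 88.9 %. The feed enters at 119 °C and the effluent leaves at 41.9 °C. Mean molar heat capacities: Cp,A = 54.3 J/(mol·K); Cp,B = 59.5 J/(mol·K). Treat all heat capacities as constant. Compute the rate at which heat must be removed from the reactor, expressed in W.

Q_out = 179000 W

Extent of reaction ξ = 0.889 × 296 = 263.14 mol/min
Reaction term: ξ·ΔH°_rxn = 263.14 × -36.1 = -9499.5 kJ/min
Sensible, feed 119→25 °C: -1510.8 kJ/min
Outlet flows (mol/min): A 32.856, B 263.14
Sensible, products 25→41.9 °C: 294.76 kJ/min
Q = ΔH = -10716 kJ/min = -178.59 kW
Heat removed = 178590 W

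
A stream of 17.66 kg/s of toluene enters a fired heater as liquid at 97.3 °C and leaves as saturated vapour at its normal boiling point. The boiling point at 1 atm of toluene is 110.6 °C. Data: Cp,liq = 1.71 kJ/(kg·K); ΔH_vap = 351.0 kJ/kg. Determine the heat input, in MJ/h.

liquid 97.3→110.6 °C: 22.743 kJ/kg
vaporisation at 110.6 °C: 351 kJ/kg
Δh = 22.743 + 351 = 373.74 kJ/kg
Q = ṁ·Δh = 17.66 kg/s × 373.74 kJ/kg = 6600.3 kJ/s
|Q| = 6600.3 kW = 23761 MJ/h

Q = 23800 MJ/h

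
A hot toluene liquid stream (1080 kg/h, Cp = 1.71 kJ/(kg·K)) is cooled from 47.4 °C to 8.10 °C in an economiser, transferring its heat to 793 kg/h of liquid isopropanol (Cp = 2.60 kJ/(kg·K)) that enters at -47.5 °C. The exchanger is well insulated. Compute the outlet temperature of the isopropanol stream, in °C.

Heat released by hot stream: Q = 1080 × 1.71 × (47.4 − 8.10) = 72579 kJ/h
Energy balance on cold side (adiabatic exchanger): Q = ṁ_c·Cp_c·(T_c,out − T_c,in)
T_c,out = -47.5 + 72579/(793 × 2.60) = -12.298 °C

T_c,out = -12.3 °C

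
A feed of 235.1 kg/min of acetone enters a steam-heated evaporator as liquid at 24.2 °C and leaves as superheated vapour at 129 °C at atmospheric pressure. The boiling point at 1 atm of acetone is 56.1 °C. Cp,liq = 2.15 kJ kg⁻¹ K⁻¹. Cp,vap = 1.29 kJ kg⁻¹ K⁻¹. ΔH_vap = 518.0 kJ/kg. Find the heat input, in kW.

Q = 2670 kW

liquid 24.2→56.1 °C: 68.585 kJ/kg
vaporisation at 56.1 °C: 518 kJ/kg
vapour 56.1→129 °C: 94.041 kJ/kg
Δh = 68.585 + 518 + 94.041 = 680.63 kJ/kg
Q = ṁ·Δh = 235.1 kg/min × 680.63 kJ/kg = 160020 kJ/min
|Q| = 2666.9 kW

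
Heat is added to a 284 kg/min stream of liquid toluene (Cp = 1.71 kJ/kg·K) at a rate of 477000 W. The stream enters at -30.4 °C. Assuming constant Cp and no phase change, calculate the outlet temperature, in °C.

T_out = 28.5 °C

Q = 477000 W = 28620 kJ/min
ΔT = Q/(ṁ·Cp) = 28620/(284×1.71) = 58.933 K
T_out = -30.4 + 58.933 = 28.533 °C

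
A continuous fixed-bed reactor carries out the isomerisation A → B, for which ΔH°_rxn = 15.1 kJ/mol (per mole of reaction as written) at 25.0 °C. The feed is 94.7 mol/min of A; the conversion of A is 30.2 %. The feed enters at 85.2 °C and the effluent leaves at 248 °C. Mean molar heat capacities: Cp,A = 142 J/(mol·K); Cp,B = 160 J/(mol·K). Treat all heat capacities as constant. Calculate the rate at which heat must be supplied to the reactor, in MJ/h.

Q_in = 164 MJ/h

Extent of reaction ξ = 0.302 × 94.7 = 28.599 mol/min
Reaction term: ξ·ΔH°_rxn = 28.599 × 15.1 = 431.85 kJ/min
Sensible, feed 85.2→25 °C: -809.53 kJ/min
Outlet flows (mol/min): A 66.101, B 28.599
Sensible, products 25→248 °C: 3113.6 kJ/min
Q = ΔH = 2735.9 kJ/min = 45.598 kW
Heat supplied = 164.15 MJ/h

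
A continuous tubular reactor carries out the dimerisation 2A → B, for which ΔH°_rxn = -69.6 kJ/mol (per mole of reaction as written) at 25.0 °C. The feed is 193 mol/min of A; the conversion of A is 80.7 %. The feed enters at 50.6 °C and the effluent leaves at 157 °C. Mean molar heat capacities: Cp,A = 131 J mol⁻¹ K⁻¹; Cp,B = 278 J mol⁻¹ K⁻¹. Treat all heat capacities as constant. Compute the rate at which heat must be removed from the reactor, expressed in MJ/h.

Q_out = 154 MJ/h

Extent of reaction ξ = 0.807 × 193 / 2 = 77.876 mol/min
Reaction term: ξ·ΔH°_rxn = 77.876 × -69.6 = -5420.1 kJ/min
Sensible, feed 50.6→25 °C: -647.24 kJ/min
Outlet flows (mol/min): A 37.249, B 77.876
Sensible, products 25→157 °C: 3501.8 kJ/min
Q = ΔH = -2565.6 kJ/min = -42.759 kW
Heat removed = 153.93 MJ/h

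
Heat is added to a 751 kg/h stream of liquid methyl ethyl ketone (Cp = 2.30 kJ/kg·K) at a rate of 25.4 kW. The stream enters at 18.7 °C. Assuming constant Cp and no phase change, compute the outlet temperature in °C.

Q = 25.4 kW = 91440 kJ/h
ΔT = Q/(ṁ·Cp) = 91440/(751×2.30) = 52.938 K
T_out = 18.7 + 52.938 = 71.638 °C

T_out = 71.6 °C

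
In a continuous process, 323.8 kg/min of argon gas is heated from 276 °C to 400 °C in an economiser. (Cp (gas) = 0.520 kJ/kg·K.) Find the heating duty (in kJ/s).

Q = 348 kJ/s

Q = ṁ·Cp·ΔT = 323.8 × 0.520 × (400 − 276) = 20879 kJ/min
Converting: 20879 / 60 s = 347.98 kW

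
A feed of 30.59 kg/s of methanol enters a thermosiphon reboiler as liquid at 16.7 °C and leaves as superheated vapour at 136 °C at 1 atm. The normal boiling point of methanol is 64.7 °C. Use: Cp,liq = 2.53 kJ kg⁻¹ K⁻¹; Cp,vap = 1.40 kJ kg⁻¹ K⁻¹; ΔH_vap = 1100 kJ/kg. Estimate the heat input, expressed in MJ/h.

liquid 16.7→64.7 °C: 121.44 kJ/kg
vaporisation at 64.7 °C: 1100 kJ/kg
vapour 64.7→136 °C: 99.82 kJ/kg
Δh = 121.44 + 1100 + 99.82 = 1321.3 kJ/kg
Q = ṁ·Δh = 30.59 kg/s × 1321.3 kJ/kg = 40417 kJ/s
|Q| = 40417 kW = 145500 MJ/h

Q = 146000 MJ/h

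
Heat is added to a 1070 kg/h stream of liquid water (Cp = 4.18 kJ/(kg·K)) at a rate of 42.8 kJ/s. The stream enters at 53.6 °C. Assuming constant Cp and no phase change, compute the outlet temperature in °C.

T_out = 88.0 °C

Q = 42.8 kJ/s = 154080 kJ/h
ΔT = Q/(ṁ·Cp) = 154080/(1070×4.18) = 34.45 K
T_out = 53.6 + 34.45 = 88.05 °C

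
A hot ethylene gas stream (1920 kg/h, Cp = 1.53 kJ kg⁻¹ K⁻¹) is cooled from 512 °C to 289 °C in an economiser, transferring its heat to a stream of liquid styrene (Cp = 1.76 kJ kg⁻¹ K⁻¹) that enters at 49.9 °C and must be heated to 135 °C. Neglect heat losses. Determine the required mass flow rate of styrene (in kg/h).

ṁ_c = 4370 kg/h

Heat released by hot stream: Q = 1920 × 1.53 × (512 − 289) = 655080 kJ/h
Energy balance on cold side (adiabatic exchanger): Q = ṁ_c·Cp_c·(T_c,out − T_c,in)
ṁ_c = 655080 / [1.76 × (135 − 49.9)] = 4373.8 kg/h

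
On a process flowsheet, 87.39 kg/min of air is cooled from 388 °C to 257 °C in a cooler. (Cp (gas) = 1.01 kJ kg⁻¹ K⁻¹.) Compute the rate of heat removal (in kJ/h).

Q = ṁ·Cp·ΔT = 87.39 × 1.01 × (257 − 388) = -11563 kJ/min
Converting: 11563 / 60 s = 192.71 kW
Cooling duty = 693750 kJ/h

Q_c = 694000 kJ/h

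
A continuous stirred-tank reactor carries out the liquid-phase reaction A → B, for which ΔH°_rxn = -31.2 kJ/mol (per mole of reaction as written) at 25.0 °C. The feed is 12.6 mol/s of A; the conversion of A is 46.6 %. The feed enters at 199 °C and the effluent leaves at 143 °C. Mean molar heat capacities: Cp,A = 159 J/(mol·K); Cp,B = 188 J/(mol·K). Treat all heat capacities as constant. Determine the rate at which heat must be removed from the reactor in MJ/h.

Q_out = 991 MJ/h

Extent of reaction ξ = 0.466 × 12.6 = 5.8716 mol/s
Reaction term: ξ·ΔH°_rxn = 5.8716 × -31.2 = -183.19 kJ/s
Sensible, feed 199→25 °C: -348.59 kJ/s
Outlet flows (mol/s): A 6.7284, B 5.8716
Sensible, products 25→143 °C: 256.49 kJ/s
Q = ΔH = -275.29 kJ/s = -275.29 kW
Heat removed = 991.05 MJ/h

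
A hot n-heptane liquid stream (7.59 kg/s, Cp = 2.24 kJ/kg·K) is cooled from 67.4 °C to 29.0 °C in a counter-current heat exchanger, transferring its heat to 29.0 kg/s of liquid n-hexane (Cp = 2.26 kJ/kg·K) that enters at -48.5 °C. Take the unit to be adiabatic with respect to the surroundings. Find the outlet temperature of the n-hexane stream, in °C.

T_c,out = -38.5 °C

Heat released by hot stream: Q = 7.59 × 2.24 × (67.4 − 29.0) = 652.86 kJ/s
Energy balance on cold side (adiabatic exchanger): Q = ṁ_c·Cp_c·(T_c,out − T_c,in)
T_c,out = -48.5 + 652.86/(29.0 × 2.26) = -38.539 °C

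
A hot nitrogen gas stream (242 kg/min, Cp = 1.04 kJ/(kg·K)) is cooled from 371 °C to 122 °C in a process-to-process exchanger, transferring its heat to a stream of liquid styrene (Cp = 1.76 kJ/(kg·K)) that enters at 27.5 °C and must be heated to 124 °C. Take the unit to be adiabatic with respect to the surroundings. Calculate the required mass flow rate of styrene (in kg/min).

ṁ_c = 369 kg/min

Heat released by hot stream: Q = 242 × 1.04 × (371 − 122) = 62668 kJ/min
Energy balance on cold side (adiabatic exchanger): Q = ṁ_c·Cp_c·(T_c,out − T_c,in)
ṁ_c = 62668 / [1.76 × (124 − 27.5)] = 368.98 kg/min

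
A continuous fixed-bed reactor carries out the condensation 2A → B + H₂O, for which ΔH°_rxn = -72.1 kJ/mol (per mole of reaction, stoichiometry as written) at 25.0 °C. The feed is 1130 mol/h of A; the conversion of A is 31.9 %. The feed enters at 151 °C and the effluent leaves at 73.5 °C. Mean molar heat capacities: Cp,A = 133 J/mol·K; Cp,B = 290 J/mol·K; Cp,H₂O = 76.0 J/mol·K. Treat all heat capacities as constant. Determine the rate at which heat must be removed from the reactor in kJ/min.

Q_out = 396 kJ/min

Extent of reaction ξ = 0.319 × 1130 / 2 = 180.24 mol/h
Reaction term: ξ·ΔH°_rxn = 180.24 × -72.1 = -12995 kJ/h
Sensible, feed 151→25 °C: -18937 kJ/h
Outlet flows (mol/h): A 769.53, B 180.24, H₂O 180.24
Sensible, products 25→73.5 °C: 8163.2 kJ/h
Q = ΔH = -23768 kJ/h = -6.6023 kW
Heat removed = 396.14 kJ/min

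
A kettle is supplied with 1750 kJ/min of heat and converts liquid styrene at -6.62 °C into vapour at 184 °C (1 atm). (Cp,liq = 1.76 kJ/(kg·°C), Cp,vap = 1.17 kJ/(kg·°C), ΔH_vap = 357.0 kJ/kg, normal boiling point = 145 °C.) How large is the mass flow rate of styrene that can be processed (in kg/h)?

Δh = 1.76×(145−-6.62) + 357.0 + 1.17×(184−145) = 669.48 kJ/kg
Q = 1750 kJ/min = 29.167 kJ/s = 105000 kJ/h
ṁ = Q/Δh = 105000 / 669.48 = 156.84 kg/h

ṁ = 157 kg/h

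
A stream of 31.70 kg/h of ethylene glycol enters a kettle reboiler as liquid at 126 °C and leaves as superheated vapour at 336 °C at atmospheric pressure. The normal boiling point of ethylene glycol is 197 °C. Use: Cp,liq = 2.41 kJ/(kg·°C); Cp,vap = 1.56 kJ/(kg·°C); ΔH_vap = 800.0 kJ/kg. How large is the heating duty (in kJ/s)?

Q = 10.5 kJ/s

liquid 126→197 °C: 171.11 kJ/kg
vaporisation at 197 °C: 800 kJ/kg
vapour 197→336 °C: 216.84 kJ/kg
Δh = 171.11 + 800 + 216.84 = 1188 kJ/kg
Q = ṁ·Δh = 31.70 kg/h × 1188 kJ/kg = 37658 kJ/h
|Q| = 10.461 kW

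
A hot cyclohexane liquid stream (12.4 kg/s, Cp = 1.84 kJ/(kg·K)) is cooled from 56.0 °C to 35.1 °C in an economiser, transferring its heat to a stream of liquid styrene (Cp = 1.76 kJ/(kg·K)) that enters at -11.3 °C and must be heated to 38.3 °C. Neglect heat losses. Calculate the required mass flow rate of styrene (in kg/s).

Heat released by hot stream: Q = 12.4 × 1.84 × (56.0 − 35.1) = 476.85 kJ/s
Energy balance on cold side (adiabatic exchanger): Q = ṁ_c·Cp_c·(T_c,out − T_c,in)
ṁ_c = 476.85 / [1.76 × (38.3 − -11.3)] = 5.4625 kg/s

ṁ_c = 5.46 kg/s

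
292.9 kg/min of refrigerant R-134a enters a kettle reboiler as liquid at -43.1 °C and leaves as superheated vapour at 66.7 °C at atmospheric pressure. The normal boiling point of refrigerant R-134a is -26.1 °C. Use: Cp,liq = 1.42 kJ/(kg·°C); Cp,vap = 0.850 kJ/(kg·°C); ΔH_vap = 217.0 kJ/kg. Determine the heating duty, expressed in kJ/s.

liquid -43.1→-26.1 °C: 24.14 kJ/kg
vaporisation at -26.1 °C: 217 kJ/kg
vapour -26.1→66.7 °C: 78.88 kJ/kg
Δh = 24.14 + 217 + 78.88 = 320.02 kJ/kg
Q = ṁ·Δh = 292.9 kg/min × 320.02 kJ/kg = 93734 kJ/min
|Q| = 1562.2 kW

Q = 1560 kJ/s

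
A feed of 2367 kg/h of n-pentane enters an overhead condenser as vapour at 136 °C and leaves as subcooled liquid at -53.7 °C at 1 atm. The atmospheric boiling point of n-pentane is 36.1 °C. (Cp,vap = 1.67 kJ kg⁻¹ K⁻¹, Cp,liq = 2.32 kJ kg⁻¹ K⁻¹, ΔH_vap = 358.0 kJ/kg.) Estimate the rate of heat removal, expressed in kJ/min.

Q_c = 28900 kJ/min

vapour 136→36.1 °C: -166.83 kJ/kg
condensation at 36.1 °C: -358 kJ/kg
liquid 36.1→-53.7 °C: -208.34 kJ/kg
Δh = -166.83 + -358 + -208.34 = -733.17 kJ/kg
Q = ṁ·Δh = 2367 kg/h × -733.17 kJ/kg = -1.7354e+06 kJ/h
|Q| = 482.06 kW = 28924 kJ/min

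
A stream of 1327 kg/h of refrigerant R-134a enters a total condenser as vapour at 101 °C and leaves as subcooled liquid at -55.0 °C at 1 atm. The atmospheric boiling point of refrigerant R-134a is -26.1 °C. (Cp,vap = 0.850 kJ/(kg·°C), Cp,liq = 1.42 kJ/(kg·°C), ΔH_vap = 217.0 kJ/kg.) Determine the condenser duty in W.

Q_c = 135000 W

vapour 101→-26.1 °C: -108.03 kJ/kg
condensation at -26.1 °C: -217 kJ/kg
liquid -26.1→-55.0 °C: -41.038 kJ/kg
Δh = -108.03 + -217 + -41.038 = -366.07 kJ/kg
Q = ṁ·Δh = 1327 kg/h × -366.07 kJ/kg = -485780 kJ/h
|Q| = 134.94 kW = 134940 W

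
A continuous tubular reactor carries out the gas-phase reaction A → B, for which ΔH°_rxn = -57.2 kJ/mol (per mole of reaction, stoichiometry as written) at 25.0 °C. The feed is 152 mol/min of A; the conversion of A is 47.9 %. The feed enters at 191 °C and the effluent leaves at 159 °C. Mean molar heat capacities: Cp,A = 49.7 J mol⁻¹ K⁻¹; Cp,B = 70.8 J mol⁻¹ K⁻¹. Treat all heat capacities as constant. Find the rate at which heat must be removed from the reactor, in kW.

Extent of reaction ξ = 0.479 × 152 = 72.808 mol/min
Reaction term: ξ·ΔH°_rxn = 72.808 × -57.2 = -4164.6 kJ/min
Sensible, feed 191→25 °C: -1254 kJ/min
Outlet flows (mol/min): A 79.192, B 72.808
Sensible, products 25→159 °C: 1218.1 kJ/min
Q = ΔH = -4200.5 kJ/min = -70.008 kW
Heat removed = 70.008 kW

Q_out = 70.0 kW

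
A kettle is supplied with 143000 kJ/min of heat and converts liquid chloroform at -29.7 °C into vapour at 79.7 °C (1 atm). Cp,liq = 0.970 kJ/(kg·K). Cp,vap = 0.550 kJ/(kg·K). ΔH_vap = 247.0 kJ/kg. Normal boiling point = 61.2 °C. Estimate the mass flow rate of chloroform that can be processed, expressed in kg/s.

Δh = 0.970×(61.2−-29.7) + 247.0 + 0.550×(79.7−61.2) = 345.35 kJ/kg
Q = 143000 kJ/min = 2383.3 kJ/s = 2383.3 kJ/s
ṁ = Q/Δh = 2383.3 / 345.35 = 6.9013 kg/s

ṁ = 6.90 kg/s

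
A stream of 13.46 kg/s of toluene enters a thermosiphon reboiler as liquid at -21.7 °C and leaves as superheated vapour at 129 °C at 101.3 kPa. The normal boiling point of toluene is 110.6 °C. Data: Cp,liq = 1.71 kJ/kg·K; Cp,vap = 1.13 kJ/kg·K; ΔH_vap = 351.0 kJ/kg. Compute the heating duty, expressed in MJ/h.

liquid -21.7→110.6 °C: 226.23 kJ/kg
vaporisation at 110.6 °C: 351 kJ/kg
vapour 110.6→129 °C: 20.792 kJ/kg
Δh = 226.23 + 351 + 20.792 = 598.02 kJ/kg
Q = ṁ·Δh = 13.46 kg/s × 598.02 kJ/kg = 8049.4 kJ/s
|Q| = 8049.4 kW = 28978 MJ/h

Q = 29000 MJ/h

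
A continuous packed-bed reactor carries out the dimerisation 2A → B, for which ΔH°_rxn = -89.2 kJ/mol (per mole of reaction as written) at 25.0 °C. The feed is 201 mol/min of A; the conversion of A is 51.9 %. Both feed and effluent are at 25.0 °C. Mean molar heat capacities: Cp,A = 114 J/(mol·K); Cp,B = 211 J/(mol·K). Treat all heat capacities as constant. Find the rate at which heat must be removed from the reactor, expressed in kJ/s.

Extent of reaction ξ = 0.519 × 201 / 2 = 52.16 mol/min
Reaction term: ξ·ΔH°_rxn = 52.16 × -89.2 = -4652.6 kJ/min
Q = ΔH = -4652.6 kJ/min = -77.544 kW
Heat removed = 77.544 kJ/s

Q_out = 77.5 kJ/s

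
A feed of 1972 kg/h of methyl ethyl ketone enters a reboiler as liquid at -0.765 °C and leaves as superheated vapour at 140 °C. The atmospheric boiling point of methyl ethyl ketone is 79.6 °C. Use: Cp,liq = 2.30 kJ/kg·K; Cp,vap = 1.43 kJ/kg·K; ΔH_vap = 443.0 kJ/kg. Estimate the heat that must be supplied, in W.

liquid -0.765→79.6 °C: 184.84 kJ/kg
vaporisation at 79.6 °C: 443 kJ/kg
vapour 79.6→140 °C: 86.372 kJ/kg
Δh = 184.84 + 443 + 86.372 = 714.21 kJ/kg
Q = ṁ·Δh = 1972 kg/h × 714.21 kJ/kg = 1.4084e+06 kJ/h
|Q| = 391.23 kW = 391230 W

Q = 391000 W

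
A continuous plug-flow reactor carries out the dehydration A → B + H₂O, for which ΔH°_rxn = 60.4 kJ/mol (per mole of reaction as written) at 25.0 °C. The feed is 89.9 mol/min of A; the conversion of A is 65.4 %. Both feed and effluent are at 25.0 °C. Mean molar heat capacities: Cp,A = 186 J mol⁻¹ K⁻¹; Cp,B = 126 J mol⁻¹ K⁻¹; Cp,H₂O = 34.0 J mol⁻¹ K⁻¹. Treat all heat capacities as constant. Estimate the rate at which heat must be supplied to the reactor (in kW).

Q_in = 59.2 kW

Extent of reaction ξ = 0.654 × 89.9 = 58.795 mol/min
Reaction term: ξ·ΔH°_rxn = 58.795 × 60.4 = 3551.2 kJ/min
Q = ΔH = 3551.2 kJ/min = 59.187 kW
Heat supplied = 59.187 kW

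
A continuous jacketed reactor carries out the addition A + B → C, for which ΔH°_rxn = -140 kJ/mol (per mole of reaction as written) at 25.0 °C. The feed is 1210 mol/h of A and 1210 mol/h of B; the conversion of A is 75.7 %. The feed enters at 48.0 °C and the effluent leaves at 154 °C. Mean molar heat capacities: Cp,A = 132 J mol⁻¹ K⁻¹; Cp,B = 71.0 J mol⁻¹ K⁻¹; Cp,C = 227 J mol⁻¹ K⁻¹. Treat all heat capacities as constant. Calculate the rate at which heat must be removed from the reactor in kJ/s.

Extent of reaction ξ = 0.757 × 1210 = 915.97 mol/h
Reaction term: ξ·ΔH°_rxn = 915.97 × -140 = -128240 kJ/h
Sensible, feed 48.0→25 °C: -5649.5 kJ/h
Outlet flows (mol/h): A 294.03, B 294.03, C 915.97
Sensible, products 25→154 °C: 34522 kJ/h
Q = ΔH = -99363 kJ/h = -27.601 kW
Heat removed = 27.601 kJ/s

Q_out = 27.6 kJ/s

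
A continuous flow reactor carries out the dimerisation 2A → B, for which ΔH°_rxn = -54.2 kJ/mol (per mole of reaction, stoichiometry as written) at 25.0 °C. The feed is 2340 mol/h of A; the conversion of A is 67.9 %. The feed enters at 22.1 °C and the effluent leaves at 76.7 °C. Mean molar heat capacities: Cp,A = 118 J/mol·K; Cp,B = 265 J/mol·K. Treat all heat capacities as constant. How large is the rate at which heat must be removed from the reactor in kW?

Extent of reaction ξ = 0.679 × 2340 / 2 = 794.43 mol/h
Reaction term: ξ·ΔH°_rxn = 794.43 × -54.2 = -43058 kJ/h
Sensible, feed 22.1→25 °C: 800.75 kJ/h
Outlet flows (mol/h): A 751.14, B 794.43
Sensible, products 25→76.7 °C: 15466 kJ/h
Q = ΔH = -26791 kJ/h = -7.4419 kW
Heat removed = 7.4419 kW

Q_out = 7.44 kW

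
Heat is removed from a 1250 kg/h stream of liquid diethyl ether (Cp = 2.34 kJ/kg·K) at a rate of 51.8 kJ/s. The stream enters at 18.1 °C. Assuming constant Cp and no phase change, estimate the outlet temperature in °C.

Q = 51.8 kJ/s = 186480 kJ/h
ΔT = Q/(ṁ·Cp) = 186480/(1250×2.34) = 63.754 K
T_out = 18.1 − 63.754 = -45.654 °C

T_out = -45.7 °C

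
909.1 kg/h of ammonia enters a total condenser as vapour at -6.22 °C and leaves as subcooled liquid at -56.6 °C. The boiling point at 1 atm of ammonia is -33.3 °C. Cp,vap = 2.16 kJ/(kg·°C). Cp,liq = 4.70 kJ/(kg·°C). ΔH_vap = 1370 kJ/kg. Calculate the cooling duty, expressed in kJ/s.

vapour -6.22→-33.3 °C: -58.493 kJ/kg
condensation at -33.3 °C: -1370 kJ/kg
liquid -33.3→-56.6 °C: -109.51 kJ/kg
Δh = -58.493 + -1370 + -109.51 = -1538 kJ/kg
Q = ṁ·Δh = 909.1 kg/h × -1538 kJ/kg = -1.3982e+06 kJ/h
|Q| = 388.39 kW

Q_c = 388 kJ/s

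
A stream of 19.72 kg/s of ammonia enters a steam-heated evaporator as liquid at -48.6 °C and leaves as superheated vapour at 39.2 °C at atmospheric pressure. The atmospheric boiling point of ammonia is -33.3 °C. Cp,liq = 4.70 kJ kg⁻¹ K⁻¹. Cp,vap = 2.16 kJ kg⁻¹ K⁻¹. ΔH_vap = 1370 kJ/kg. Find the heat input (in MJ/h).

liquid -48.6→-33.3 °C: 71.91 kJ/kg
vaporisation at -33.3 °C: 1370 kJ/kg
vapour -33.3→39.2 °C: 156.6 kJ/kg
Δh = 71.91 + 1370 + 156.6 = 1598.5 kJ/kg
Q = ṁ·Δh = 19.72 kg/s × 1598.5 kJ/kg = 31523 kJ/s
|Q| = 31523 kW = 113480 MJ/h

Q = 113000 MJ/h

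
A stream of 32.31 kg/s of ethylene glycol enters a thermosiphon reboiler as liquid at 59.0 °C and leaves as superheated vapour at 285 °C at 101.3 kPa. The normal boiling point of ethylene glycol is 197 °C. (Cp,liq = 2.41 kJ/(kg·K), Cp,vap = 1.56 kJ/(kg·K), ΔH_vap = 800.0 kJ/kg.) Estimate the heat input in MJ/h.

Q = 148000 MJ/h

liquid 59.0→197 °C: 332.58 kJ/kg
vaporisation at 197 °C: 800 kJ/kg
vapour 197→285 °C: 137.28 kJ/kg
Δh = 332.58 + 800 + 137.28 = 1269.9 kJ/kg
Q = ṁ·Δh = 32.31 kg/s × 1269.9 kJ/kg = 41029 kJ/s
|Q| = 41029 kW = 147710 MJ/h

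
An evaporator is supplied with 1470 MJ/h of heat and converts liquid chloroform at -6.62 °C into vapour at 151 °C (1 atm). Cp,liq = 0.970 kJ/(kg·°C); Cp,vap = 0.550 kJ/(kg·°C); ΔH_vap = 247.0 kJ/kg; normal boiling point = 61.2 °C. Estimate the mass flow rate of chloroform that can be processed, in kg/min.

Δh = 0.970×(61.2−-6.62) + 247.0 + 0.550×(151−61.2) = 362.18 kJ/kg
Q = 1470 MJ/h = 408.33 kJ/s = 24500 kJ/min
ṁ = Q/Δh = 24500 / 362.18 = 67.647 kg/min

ṁ = 67.6 kg/min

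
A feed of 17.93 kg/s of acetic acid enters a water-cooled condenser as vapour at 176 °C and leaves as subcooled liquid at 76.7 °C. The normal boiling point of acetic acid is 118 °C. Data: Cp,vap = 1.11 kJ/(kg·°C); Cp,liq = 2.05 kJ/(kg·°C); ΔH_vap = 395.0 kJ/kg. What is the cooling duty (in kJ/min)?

vapour 176→118 °C: -64.38 kJ/kg
condensation at 118 °C: -395 kJ/kg
liquid 118→76.7 °C: -84.665 kJ/kg
Δh = -64.38 + -395 + -84.665 = -544.04 kJ/kg
Q = ṁ·Δh = 17.93 kg/s × -544.04 kJ/kg = -9754.7 kJ/s
|Q| = 9754.7 kW = 585280 kJ/min

Q_c = 585000 kJ/min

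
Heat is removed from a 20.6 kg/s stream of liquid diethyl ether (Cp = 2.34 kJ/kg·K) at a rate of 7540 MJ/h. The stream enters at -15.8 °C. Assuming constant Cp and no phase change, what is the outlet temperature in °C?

Q = 7540 MJ/h = 2094.4 kJ/s
ΔT = Q/(ṁ·Cp) = 2094.4/(20.6×2.34) = 43.45 K
T_out = -15.8 − 43.45 = -59.25 °C

T_out = -59.2 °C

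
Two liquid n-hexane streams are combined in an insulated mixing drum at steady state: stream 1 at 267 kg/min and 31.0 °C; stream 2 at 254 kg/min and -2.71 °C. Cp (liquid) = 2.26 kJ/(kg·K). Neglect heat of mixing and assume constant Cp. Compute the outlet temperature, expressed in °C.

Adiabatic, steady state ⇒ Σ ṁᵢCp,ᵢ(T_out − Tᵢ) = 0
T_out = Σ ṁᵢCp,ᵢTᵢ / Σ ṁᵢCp,ᵢ
      = 17150 / 1177.5 = 14.566 °C

T_out = 14.6 °C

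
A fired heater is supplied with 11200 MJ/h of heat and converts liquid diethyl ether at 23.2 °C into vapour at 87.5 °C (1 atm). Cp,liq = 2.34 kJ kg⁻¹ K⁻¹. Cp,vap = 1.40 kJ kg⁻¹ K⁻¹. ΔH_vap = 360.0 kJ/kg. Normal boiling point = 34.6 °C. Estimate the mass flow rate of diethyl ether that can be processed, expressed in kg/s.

ṁ = 6.75 kg/s

Δh = 2.34×(34.6−23.2) + 360.0 + 1.40×(87.5−34.6) = 460.74 kJ/kg
Q = 11200 MJ/h = 3111.1 kJ/s = 3111.1 kJ/s
ṁ = Q/Δh = 3111.1 / 460.74 = 6.7525 kg/s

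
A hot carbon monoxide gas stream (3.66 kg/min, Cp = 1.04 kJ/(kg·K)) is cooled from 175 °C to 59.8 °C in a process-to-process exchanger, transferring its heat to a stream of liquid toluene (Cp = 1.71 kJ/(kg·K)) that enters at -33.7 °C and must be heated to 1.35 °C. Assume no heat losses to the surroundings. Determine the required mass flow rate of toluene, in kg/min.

ṁ_c = 7.32 kg/min

Heat released by hot stream: Q = 3.66 × 1.04 × (175 − 59.8) = 438.5 kJ/min
Energy balance on cold side (adiabatic exchanger): Q = ṁ_c·Cp_c·(T_c,out − T_c,in)
ṁ_c = 438.5 / [1.71 × (1.35 − -33.7)] = 7.3162 kg/min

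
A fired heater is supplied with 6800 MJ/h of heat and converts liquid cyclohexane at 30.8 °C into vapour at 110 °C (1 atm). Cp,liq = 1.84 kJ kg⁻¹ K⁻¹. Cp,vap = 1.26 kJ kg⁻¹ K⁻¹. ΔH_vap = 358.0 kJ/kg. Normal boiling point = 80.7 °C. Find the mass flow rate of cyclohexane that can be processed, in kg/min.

Δh = 1.84×(80.7−30.8) + 358.0 + 1.26×(110−80.7) = 486.73 kJ/kg
Q = 6800 MJ/h = 1888.9 kJ/s = 113330 kJ/min
ṁ = Q/Δh = 113330 / 486.73 = 232.84 kg/min

ṁ = 233 kg/min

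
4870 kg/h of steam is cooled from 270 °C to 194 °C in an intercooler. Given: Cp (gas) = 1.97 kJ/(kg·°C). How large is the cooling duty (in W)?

Q_c = 203000 W

Q = ṁ·Cp·ΔT = 4870 × 1.97 × (194 − 270) = -729140 kJ/h
Converting: 729140 / 3600 s = 202.54 kW
Cooling duty = 202540 W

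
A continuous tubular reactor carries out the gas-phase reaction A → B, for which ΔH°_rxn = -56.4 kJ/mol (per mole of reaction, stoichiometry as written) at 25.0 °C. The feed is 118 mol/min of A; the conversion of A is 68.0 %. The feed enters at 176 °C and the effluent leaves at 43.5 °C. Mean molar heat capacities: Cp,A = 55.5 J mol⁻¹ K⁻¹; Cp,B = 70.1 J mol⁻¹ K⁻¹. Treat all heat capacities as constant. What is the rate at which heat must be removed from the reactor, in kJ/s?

Q_out = 89.5 kJ/s

Extent of reaction ξ = 0.680 × 118 = 80.24 mol/min
Reaction term: ξ·ΔH°_rxn = 80.24 × -56.4 = -4525.5 kJ/min
Sensible, feed 176→25 °C: -988.9 kJ/min
Outlet flows (mol/min): A 37.76, B 80.24
Sensible, products 25→43.5 °C: 142.83 kJ/min
Q = ΔH = -5371.6 kJ/min = -89.527 kW
Heat removed = 89.527 kJ/s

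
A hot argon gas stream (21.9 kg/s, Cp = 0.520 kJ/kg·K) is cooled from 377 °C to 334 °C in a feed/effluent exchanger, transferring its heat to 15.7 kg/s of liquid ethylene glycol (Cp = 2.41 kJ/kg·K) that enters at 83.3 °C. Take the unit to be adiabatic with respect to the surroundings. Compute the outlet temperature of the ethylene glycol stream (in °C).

T_c,out = 96.2 °C

Heat released by hot stream: Q = 21.9 × 0.520 × (377 − 334) = 489.68 kJ/s
Energy balance on cold side (adiabatic exchanger): Q = ṁ_c·Cp_c·(T_c,out − T_c,in)
T_c,out = 83.3 + 489.68/(15.7 × 2.41) = 96.242 °C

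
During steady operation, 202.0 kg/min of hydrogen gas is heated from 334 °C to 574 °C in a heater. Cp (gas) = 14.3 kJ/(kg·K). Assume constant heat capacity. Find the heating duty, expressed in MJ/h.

Q = 41600 MJ/h

Q = ṁ·Cp·ΔT = 202.0 × 14.3 × (574 − 334) = 693260 kJ/min
Converting: 693260 / 60 s = 11554 kW
Heating duty = 41596 MJ/h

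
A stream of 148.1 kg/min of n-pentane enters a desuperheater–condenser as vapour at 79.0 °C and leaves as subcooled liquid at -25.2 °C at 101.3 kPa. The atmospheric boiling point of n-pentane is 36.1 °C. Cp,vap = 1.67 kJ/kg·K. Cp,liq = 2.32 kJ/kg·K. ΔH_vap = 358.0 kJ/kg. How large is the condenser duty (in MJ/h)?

Q_c = 5080 MJ/h

vapour 79.0→36.1 °C: -71.643 kJ/kg
condensation at 36.1 °C: -358 kJ/kg
liquid 36.1→-25.2 °C: -142.22 kJ/kg
Δh = -71.643 + -358 + -142.22 = -571.86 kJ/kg
Q = ṁ·Δh = 148.1 kg/min × -571.86 kJ/kg = -84692 kJ/min
|Q| = 1411.5 kW = 5081.5 MJ/h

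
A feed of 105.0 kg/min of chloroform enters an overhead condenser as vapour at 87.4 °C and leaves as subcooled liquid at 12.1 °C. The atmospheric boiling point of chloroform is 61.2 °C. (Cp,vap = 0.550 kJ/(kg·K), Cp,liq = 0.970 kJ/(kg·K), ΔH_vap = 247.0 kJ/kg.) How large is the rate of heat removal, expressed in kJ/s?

Q_c = 541 kJ/s

vapour 87.4→61.2 °C: -14.41 kJ/kg
condensation at 61.2 °C: -247 kJ/kg
liquid 61.2→12.1 °C: -47.627 kJ/kg
Δh = -14.41 + -247 + -47.627 = -309.04 kJ/kg
Q = ṁ·Δh = 105.0 kg/min × -309.04 kJ/kg = -32449 kJ/min
|Q| = 540.81 kW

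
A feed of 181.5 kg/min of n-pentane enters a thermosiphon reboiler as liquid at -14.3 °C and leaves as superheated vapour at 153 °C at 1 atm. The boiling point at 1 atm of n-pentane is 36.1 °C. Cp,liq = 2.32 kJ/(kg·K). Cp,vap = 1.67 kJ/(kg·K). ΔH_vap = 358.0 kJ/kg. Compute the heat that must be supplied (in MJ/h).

liquid -14.3→36.1 °C: 116.93 kJ/kg
vaporisation at 36.1 °C: 358 kJ/kg
vapour 36.1→153 °C: 195.22 kJ/kg
Δh = 116.93 + 358 + 195.22 = 670.15 kJ/kg
Q = ṁ·Δh = 181.5 kg/min × 670.15 kJ/kg = 121630 kJ/min
|Q| = 2027.2 kW = 7297.9 MJ/h

Q = 7300 MJ/h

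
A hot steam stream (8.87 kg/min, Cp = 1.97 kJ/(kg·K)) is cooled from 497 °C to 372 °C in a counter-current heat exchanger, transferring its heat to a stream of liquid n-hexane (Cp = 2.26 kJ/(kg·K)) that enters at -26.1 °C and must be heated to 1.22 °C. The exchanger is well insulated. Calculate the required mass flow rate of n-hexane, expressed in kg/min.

ṁ_c = 35.4 kg/min

Heat released by hot stream: Q = 8.87 × 1.97 × (497 − 372) = 2184.2 kJ/min
Energy balance on cold side (adiabatic exchanger): Q = ṁ_c·Cp_c·(T_c,out − T_c,in)
ṁ_c = 2184.2 / [2.26 × (1.22 − -26.1)] = 35.376 kg/min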